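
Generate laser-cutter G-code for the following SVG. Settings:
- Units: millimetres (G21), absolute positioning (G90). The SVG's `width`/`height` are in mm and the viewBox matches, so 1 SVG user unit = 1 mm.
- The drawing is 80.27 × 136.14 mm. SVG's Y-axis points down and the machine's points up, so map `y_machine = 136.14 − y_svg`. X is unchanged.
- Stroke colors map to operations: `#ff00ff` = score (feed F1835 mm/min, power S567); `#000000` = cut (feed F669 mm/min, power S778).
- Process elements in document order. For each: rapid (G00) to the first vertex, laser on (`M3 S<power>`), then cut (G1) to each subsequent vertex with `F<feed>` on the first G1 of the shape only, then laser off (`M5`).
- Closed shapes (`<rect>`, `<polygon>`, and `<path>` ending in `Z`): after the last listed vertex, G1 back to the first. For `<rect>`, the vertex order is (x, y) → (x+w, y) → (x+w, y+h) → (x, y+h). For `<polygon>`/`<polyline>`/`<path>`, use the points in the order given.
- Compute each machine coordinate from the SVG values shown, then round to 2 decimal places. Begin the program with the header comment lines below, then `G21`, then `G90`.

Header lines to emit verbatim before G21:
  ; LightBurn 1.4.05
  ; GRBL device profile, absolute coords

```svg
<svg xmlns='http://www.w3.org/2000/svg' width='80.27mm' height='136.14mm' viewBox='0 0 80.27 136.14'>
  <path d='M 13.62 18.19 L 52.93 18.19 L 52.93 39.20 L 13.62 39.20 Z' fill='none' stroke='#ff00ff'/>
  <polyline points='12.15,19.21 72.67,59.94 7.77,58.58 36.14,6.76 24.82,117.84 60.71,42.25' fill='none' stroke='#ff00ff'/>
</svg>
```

1 u = 1 mm; y_m = 136.14 − y.

[1] `<path>` rectangle, #ff00ff→score S567 F1835: (13.62,117.95) → (52.93,117.95) → (52.93,96.94) → (13.62,96.94) → (13.62,117.95) (closed)

[2] `<polyline>` open polyline, #ff00ff→score S567 F1835: (12.15,116.93) → (72.67,76.20) → (7.77,77.56) → (36.14,129.38) → (24.82,18.30) → (60.71,93.89)

; LightBurn 1.4.05
; GRBL device profile, absolute coords
G21
G90
G00 X13.62 Y117.95
M3 S567
G1 X52.93 Y117.95 F1835
G1 X52.93 Y96.94
G1 X13.62 Y96.94
G1 X13.62 Y117.95
M5
G00 X12.15 Y116.93
M3 S567
G1 X72.67 Y76.20 F1835
G1 X7.77 Y77.56
G1 X36.14 Y129.38
G1 X24.82 Y18.30
G1 X60.71 Y93.89
M5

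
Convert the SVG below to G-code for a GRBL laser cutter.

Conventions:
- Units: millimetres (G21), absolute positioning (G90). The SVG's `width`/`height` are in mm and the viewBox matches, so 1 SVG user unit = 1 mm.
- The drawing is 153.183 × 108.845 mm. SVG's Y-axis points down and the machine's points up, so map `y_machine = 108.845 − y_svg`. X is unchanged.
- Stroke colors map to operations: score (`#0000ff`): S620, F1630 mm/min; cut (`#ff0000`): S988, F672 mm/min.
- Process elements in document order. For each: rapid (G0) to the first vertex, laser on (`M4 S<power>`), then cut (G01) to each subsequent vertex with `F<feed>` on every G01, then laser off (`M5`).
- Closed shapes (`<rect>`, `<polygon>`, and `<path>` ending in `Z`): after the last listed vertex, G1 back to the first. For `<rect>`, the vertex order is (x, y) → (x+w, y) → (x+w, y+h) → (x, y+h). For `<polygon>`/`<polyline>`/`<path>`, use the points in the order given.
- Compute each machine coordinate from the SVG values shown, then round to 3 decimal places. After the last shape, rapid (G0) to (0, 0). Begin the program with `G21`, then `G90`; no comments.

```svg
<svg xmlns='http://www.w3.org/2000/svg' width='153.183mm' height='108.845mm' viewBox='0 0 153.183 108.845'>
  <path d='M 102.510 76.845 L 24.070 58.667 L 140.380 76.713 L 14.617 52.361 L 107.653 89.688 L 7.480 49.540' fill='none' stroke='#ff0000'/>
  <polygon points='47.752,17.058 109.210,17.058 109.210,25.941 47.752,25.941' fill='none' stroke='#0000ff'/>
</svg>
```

viewBox `0 0 153.183 108.845` with mm width/height → 1 unit = 1 mm. Flip: y_m = 108.845 − y_svg.

**Shape 1** — `<path>` open polyline, stroke `#ff0000` → cut (S988, F672). Machine vertices: (102.510,32.000) → (24.070,50.178) → (140.380,32.132) → (14.617,56.484) → (107.653,19.157) → (7.480,59.305). Open path.

**Shape 2** — `<polygon>` rectangle, stroke `#0000ff` → score (S620, F1630). Machine vertices: (47.752,91.787) → (109.210,91.787) → (109.210,82.904) → (47.752,82.904) → (47.752,91.787). Closed: final G1 returns to the first vertex.

G21
G90
G0 X102.510 Y32.000
M4 S988
G01 X24.070 Y50.178 F672
G01 X140.380 Y32.132 F672
G01 X14.617 Y56.484 F672
G01 X107.653 Y19.157 F672
G01 X7.480 Y59.305 F672
M5
G0 X47.752 Y91.787
M4 S620
G01 X109.210 Y91.787 F1630
G01 X109.210 Y82.904 F1630
G01 X47.752 Y82.904 F1630
G01 X47.752 Y91.787 F1630
M5
G0 X0.000 Y0.000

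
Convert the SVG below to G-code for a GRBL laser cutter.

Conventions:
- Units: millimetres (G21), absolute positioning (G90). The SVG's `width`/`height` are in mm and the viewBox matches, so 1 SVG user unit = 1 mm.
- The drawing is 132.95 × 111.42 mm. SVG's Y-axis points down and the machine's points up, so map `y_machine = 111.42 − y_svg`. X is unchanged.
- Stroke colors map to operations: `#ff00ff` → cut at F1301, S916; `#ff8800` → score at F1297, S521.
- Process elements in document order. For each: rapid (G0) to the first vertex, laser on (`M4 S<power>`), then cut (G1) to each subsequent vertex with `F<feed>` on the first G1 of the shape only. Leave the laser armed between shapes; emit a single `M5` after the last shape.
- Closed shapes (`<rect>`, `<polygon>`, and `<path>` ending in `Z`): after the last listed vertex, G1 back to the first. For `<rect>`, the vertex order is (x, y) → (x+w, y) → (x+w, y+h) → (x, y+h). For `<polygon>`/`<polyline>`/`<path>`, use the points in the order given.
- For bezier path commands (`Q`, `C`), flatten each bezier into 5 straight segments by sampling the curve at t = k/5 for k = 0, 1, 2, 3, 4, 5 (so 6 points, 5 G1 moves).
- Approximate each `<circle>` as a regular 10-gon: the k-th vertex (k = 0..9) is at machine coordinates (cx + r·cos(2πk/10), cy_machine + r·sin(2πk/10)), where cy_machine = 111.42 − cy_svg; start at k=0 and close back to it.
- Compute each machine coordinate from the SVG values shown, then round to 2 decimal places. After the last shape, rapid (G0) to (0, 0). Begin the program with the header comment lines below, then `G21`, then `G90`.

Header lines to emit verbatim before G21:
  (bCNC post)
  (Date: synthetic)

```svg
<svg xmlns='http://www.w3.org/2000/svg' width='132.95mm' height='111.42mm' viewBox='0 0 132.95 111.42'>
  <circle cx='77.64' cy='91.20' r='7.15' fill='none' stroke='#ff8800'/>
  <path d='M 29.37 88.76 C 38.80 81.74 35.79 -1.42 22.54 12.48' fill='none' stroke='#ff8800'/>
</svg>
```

Since the viewBox matches the mm dimensions, user units are millimetres directly. The only transform is the Y-flip y_m = 111.42 − y_svg.

Shape 1 is a circle drawn with `<circle>`. Its stroke #ff8800 means score at S521, F1297. After flipping Y the toolpath is (84.79,20.22) → (83.42,24.42) → (79.85,27.02) → (75.43,27.02) → (71.86,24.42) → (70.49,20.22) → (71.86,16.02) → (75.43,13.42) → (79.85,13.42) → (83.42,16.02) → (84.79,20.22), returning to the start.

Shape 2 is a cubic bezier drawn with `<path>`. Its stroke #ff8800 means score at S521, F1297. After flipping Y the toolpath is (29.37,22.66) → (33.55,34.62) → (34.86,56.55) → (33.38,80.12) → (29.24,97.02) → (22.54,98.94).

(bCNC post)
(Date: synthetic)
G21
G90
G0 X84.79 Y20.22
M4 S521
G1 X83.42 Y24.42 F1297
G1 X79.85 Y27.02
G1 X75.43 Y27.02
G1 X71.86 Y24.42
G1 X70.49 Y20.22
G1 X71.86 Y16.02
G1 X75.43 Y13.42
G1 X79.85 Y13.42
G1 X83.42 Y16.02
G1 X84.79 Y20.22
G0 X29.37 Y22.66
M4 S521
G1 X33.55 Y34.62 F1297
G1 X34.86 Y56.55
G1 X33.38 Y80.12
G1 X29.24 Y97.02
G1 X22.54 Y98.94
M5
G0 X0.00 Y0.00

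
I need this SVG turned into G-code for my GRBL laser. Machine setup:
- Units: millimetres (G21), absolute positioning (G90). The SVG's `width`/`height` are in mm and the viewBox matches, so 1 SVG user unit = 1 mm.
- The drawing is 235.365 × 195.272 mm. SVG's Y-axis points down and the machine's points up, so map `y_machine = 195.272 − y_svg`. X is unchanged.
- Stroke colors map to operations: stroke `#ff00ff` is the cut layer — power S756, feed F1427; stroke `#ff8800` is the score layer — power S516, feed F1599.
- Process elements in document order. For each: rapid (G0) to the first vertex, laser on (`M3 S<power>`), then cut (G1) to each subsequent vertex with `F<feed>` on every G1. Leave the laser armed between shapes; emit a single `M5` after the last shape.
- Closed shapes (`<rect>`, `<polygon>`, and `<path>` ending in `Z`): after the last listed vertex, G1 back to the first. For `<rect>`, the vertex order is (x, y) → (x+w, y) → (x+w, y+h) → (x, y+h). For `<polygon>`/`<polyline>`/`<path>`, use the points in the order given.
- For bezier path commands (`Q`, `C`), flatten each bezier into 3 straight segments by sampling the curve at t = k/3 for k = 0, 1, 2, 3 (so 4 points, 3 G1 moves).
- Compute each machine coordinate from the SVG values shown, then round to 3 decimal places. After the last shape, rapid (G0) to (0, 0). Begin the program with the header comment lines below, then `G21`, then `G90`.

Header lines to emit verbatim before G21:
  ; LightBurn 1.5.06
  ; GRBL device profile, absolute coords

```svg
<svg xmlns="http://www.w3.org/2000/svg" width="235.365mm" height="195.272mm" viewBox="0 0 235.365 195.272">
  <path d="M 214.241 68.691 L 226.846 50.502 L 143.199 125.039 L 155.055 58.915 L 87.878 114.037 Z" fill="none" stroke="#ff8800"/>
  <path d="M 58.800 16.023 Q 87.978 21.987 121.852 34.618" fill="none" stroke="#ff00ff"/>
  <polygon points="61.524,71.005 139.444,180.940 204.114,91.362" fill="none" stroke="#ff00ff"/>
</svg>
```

; LightBurn 1.5.06
; GRBL device profile, absolute coords
G21
G90
G0 X214.241 Y126.581
M3 S516
G1 X226.846 Y144.770 F1599
G1 X143.199 Y70.233 F1599
G1 X155.055 Y136.357 F1599
G1 X87.878 Y81.235 F1599
G1 X214.241 Y126.581 F1599
G0 X58.800 Y179.249
M3 S756
G1 X78.774 Y174.532 F1427
G1 X99.791 Y168.334 F1427
G1 X121.852 Y160.654 F1427
G0 X61.524 Y124.267
M3 S756
G1 X139.444 Y14.332 F1427
G1 X204.114 Y103.910 F1427
G1 X61.524 Y124.267 F1427
M5
G0 X0.000 Y0.000

1 u = 1 mm; y_m = 195.272 − y.

[1] `<path>` closed polygon, #ff8800→score S516 F1599: (214.241,126.581) → (226.846,144.770) → (143.199,70.233) → (155.055,136.357) → (87.878,81.235) → (214.241,126.581) (closed)

[2] `<path>` quadratic bezier, #ff00ff→cut S756 F1427: (58.800,179.249) → (78.774,174.532) → (99.791,168.334) → (121.852,160.654)

[3] `<polygon>` closed polygon, #ff00ff→cut S756 F1427: (61.524,124.267) → (139.444,14.332) → (204.114,103.910) → (61.524,124.267) (closed)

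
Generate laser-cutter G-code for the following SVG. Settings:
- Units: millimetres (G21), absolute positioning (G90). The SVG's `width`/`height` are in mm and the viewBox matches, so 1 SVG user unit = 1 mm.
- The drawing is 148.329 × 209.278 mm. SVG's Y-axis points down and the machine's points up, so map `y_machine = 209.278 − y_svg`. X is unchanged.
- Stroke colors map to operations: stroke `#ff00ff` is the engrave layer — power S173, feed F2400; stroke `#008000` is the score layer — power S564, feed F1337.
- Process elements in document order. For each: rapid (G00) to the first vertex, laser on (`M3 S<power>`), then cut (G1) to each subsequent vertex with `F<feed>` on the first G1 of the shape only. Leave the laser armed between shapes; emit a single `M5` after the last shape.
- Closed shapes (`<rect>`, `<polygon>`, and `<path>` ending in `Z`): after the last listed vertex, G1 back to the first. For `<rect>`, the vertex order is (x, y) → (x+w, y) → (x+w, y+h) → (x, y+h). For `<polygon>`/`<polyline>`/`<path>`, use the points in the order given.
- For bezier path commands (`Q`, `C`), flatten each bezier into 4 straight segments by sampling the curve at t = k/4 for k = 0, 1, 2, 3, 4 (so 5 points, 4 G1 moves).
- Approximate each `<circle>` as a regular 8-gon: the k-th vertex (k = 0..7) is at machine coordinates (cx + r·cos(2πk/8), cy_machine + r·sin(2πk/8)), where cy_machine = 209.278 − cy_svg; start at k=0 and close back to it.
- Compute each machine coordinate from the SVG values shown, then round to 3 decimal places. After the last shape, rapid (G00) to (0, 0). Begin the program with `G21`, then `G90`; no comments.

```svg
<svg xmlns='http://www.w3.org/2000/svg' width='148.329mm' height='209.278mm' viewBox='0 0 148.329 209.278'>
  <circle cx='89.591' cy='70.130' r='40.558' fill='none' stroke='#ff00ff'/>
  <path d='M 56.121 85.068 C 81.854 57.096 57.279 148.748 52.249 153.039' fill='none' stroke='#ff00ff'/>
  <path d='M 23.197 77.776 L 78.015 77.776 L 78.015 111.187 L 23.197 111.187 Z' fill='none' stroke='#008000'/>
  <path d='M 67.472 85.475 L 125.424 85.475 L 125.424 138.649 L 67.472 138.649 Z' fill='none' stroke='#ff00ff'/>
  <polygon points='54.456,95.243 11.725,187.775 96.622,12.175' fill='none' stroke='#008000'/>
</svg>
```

G21
G90
G00 X130.149 Y139.148
M3 S173
G1 X118.270 Y167.827 F2400
G1 X89.591 Y179.706
G1 X60.912 Y167.827
G1 X49.033 Y139.148
G1 X60.912 Y110.469
G1 X89.591 Y98.590
G1 X118.270 Y110.469
G1 X130.149 Y139.148
G00 X56.121 Y124.210
M3 S173
G1 X67.079 Y125.994 F2400
G1 X65.721 Y102.323
G1 X58.595 Y72.603
G1 X52.249 Y56.239
G00 X23.197 Y131.502
M3 S564
G1 X78.015 Y131.502 F1337
G1 X78.015 Y98.091
G1 X23.197 Y98.091
G1 X23.197 Y131.502
G00 X67.472 Y123.803
M3 S173
G1 X125.424 Y123.803 F2400
G1 X125.424 Y70.629
G1 X67.472 Y70.629
G1 X67.472 Y123.803
G00 X54.456 Y114.035
M3 S564
G1 X11.725 Y21.503 F1337
G1 X96.622 Y197.103
G1 X54.456 Y114.035
M5
G00 X0.000 Y0.000

viewBox `0 0 148.329 209.278` with mm width/height → 1 unit = 1 mm. Flip: y_m = 209.278 − y_svg.

**Shape 1** — `<circle>` circle, stroke `#ff00ff` → engrave (S173, F2400). Machine vertices: (130.149,139.148) → (118.270,167.827) → (89.591,179.706) → (60.912,167.827) → (49.033,139.148) → (60.912,110.469) → (89.591,98.590) → (118.270,110.469) → (130.149,139.148). Closed: final G1 returns to the first vertex.

**Shape 2** — `<path>` cubic bezier, stroke `#ff00ff` → engrave (S173, F2400). Control points (SVG): P0=(56.121,85.068), P1=(81.854,57.096), P2=(57.279,148.748), P3=(52.249,153.039); sampled at t=k/4. Machine vertices: (56.121,124.210) → (67.079,125.994) → (65.721,102.323) → (58.595,72.603) → (52.249,56.239). Open path.

**Shape 3** — `<path>` rectangle, stroke `#008000` → score (S564, F1337). Machine vertices: (23.197,131.502) → (78.015,131.502) → (78.015,98.091) → (23.197,98.091) → (23.197,131.502). Closed: final G1 returns to the first vertex.

**Shape 4** — `<path>` rectangle, stroke `#ff00ff` → engrave (S173, F2400). Machine vertices: (67.472,123.803) → (125.424,123.803) → (125.424,70.629) → (67.472,70.629) → (67.472,123.803). Closed: final G1 returns to the first vertex.

**Shape 5** — `<polygon>` closed polygon, stroke `#008000` → score (S564, F1337). Machine vertices: (54.456,114.035) → (11.725,21.503) → (96.622,197.103) → (54.456,114.035). Closed: final G1 returns to the first vertex.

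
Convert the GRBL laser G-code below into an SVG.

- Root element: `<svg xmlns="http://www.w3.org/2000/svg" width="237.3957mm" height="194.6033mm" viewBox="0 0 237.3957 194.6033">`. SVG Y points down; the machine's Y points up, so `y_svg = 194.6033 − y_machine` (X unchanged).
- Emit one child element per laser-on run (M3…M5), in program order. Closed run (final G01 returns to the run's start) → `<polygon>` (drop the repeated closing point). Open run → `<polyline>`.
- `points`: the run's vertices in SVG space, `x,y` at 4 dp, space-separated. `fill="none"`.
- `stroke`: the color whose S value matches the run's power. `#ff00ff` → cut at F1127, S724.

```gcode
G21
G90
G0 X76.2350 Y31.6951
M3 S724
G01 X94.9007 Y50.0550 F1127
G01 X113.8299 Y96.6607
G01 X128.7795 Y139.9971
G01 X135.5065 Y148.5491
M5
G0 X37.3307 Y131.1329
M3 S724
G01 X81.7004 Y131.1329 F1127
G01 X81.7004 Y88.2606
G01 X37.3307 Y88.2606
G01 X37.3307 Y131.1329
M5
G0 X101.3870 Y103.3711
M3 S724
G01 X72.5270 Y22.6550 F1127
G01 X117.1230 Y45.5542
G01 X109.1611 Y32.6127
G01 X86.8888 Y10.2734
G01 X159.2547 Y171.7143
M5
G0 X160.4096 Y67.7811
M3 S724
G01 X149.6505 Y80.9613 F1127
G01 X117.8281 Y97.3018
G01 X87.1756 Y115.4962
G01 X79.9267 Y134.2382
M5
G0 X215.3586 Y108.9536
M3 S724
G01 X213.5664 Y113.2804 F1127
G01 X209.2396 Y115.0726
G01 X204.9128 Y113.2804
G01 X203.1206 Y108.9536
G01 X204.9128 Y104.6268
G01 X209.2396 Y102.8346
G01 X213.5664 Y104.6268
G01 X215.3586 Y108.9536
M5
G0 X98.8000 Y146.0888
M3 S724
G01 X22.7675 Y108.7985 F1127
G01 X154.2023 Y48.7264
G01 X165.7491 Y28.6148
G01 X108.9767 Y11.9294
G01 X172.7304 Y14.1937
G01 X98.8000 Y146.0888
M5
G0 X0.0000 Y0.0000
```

Machine Y-up, SVG Y-down with viewBox height 194.6033, so y_svg = 194.6033 − y_machine; X carries over. Every run uses S724, so all elements get stroke `#ff00ff` (cut).

Run 1: The run is open, so emit a `<polyline>` with points (Y-flipped): 76.2350,162.9082 94.9007,144.5483 113.8299,97.9426 128.7795,54.6062 135.5065,46.0542.

Run 2: The run returns to its start, so emit a `<polygon>` with points (Y-flipped): 37.3307,63.4704 81.7004,63.4704 81.7004,106.3427 37.3307,106.3427.

Run 3: The run is open, so emit a `<polyline>` with points (Y-flipped): 101.3870,91.2322 72.5270,171.9483 117.1230,149.0491 109.1611,161.9906 86.8888,184.3299 159.2547,22.8890.

Run 4: The run is open, so emit a `<polyline>` with points (Y-flipped): 160.4096,126.8222 149.6505,113.6420 117.8281,97.3015 87.1756,79.1071 79.9267,60.3651.

Run 5: The run returns to its start, so emit a `<polygon>` with points (Y-flipped): 215.3586,85.6497 213.5664,81.3229 209.2396,79.5307 204.9128,81.3229 203.1206,85.6497 204.9128,89.9765 209.2396,91.7687 213.5664,89.9765.

Run 6: The run returns to its start, so emit a `<polygon>` with points (Y-flipped): 98.8000,48.5145 22.7675,85.8048 154.2023,145.8769 165.7491,165.9885 108.9767,182.6739 172.7304,180.4096.

<svg xmlns="http://www.w3.org/2000/svg" width="237.3957mm" height="194.6033mm" viewBox="0 0 237.3957 194.6033">
  <polyline points="76.2350,162.9082 94.9007,144.5483 113.8299,97.9426 128.7795,54.6062 135.5065,46.0542" fill="none" stroke="#ff00ff"/>
  <polygon points="37.3307,63.4704 81.7004,63.4704 81.7004,106.3427 37.3307,106.3427" fill="none" stroke="#ff00ff"/>
  <polyline points="101.3870,91.2322 72.5270,171.9483 117.1230,149.0491 109.1611,161.9906 86.8888,184.3299 159.2547,22.8890" fill="none" stroke="#ff00ff"/>
  <polyline points="160.4096,126.8222 149.6505,113.6420 117.8281,97.3015 87.1756,79.1071 79.9267,60.3651" fill="none" stroke="#ff00ff"/>
  <polygon points="215.3586,85.6497 213.5664,81.3229 209.2396,79.5307 204.9128,81.3229 203.1206,85.6497 204.9128,89.9765 209.2396,91.7687 213.5664,89.9765" fill="none" stroke="#ff00ff"/>
  <polygon points="98.8000,48.5145 22.7675,85.8048 154.2023,145.8769 165.7491,165.9885 108.9767,182.6739 172.7304,180.4096" fill="none" stroke="#ff00ff"/>
</svg>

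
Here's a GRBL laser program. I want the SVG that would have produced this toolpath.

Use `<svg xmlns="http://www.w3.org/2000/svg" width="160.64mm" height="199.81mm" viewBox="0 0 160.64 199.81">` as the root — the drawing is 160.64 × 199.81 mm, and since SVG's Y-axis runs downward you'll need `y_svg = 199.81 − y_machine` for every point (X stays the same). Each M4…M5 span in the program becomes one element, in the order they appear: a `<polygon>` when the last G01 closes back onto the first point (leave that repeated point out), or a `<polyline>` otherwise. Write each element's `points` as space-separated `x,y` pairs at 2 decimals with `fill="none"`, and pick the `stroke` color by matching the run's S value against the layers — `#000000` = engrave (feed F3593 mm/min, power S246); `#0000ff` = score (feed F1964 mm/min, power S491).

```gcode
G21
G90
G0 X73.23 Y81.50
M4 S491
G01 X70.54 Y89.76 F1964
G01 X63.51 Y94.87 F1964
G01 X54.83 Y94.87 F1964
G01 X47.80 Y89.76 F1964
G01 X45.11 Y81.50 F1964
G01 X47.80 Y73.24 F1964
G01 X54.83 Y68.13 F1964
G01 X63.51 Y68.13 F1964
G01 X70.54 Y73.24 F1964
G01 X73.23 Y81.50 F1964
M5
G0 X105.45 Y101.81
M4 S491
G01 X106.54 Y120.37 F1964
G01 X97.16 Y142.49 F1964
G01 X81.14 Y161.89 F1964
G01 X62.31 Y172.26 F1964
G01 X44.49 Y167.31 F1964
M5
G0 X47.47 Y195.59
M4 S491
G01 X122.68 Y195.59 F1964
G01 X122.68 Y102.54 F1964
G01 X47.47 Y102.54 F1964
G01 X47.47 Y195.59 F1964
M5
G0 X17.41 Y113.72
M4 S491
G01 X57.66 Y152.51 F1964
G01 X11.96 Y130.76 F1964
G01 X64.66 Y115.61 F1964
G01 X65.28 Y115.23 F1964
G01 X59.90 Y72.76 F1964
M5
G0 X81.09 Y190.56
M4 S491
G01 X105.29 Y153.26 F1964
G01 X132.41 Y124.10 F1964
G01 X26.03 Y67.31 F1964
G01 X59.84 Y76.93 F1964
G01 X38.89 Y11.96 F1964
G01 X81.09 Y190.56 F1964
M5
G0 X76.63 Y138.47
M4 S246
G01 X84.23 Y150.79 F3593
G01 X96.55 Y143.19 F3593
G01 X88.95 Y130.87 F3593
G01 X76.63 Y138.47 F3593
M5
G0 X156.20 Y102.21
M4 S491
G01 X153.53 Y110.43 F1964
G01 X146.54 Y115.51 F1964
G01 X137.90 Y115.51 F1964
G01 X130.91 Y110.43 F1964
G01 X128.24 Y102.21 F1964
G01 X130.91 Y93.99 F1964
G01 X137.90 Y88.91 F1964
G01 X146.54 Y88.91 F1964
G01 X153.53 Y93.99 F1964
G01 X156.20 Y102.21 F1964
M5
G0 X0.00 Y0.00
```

Each laser-on run becomes one SVG element. Flip Y back into SVG space with y_svg = 199.81 − y_machine.

Run 1: S491 ⇒ score layer `#0000ff`. The run returns to its start, so emit a `<polygon>` with points (Y-flipped): 73.23,118.31 70.54,110.05 63.51,104.94 54.83,104.94 47.80,110.05 45.11,118.31 47.80,126.57 54.83,131.68 63.51,131.68 70.54,126.57.

Run 2: the run's S491 means `#0000ff` (score). The run is open, so emit a `<polyline>` with points (Y-flipped): 105.45,98.00 106.54,79.44 97.16,57.32 81.14,37.92 62.31,27.55 44.49,32.50.

Run 3: power S491 maps to stroke `#0000ff` (score). The run returns to its start, so emit a `<polygon>` with points (Y-flipped): 47.47,4.22 122.68,4.22 122.68,97.27 47.47,97.27.

Run 4: power S491 maps to stroke `#0000ff` (score). The run is open, so emit a `<polyline>` with points (Y-flipped): 17.41,86.09 57.66,47.30 11.96,69.05 64.66,84.20 65.28,84.58 59.90,127.05.

Run 5: the run's S491 means `#0000ff` (score). The run returns to its start, so emit a `<polygon>` with points (Y-flipped): 81.09,9.25 105.29,46.55 132.41,75.71 26.03,132.50 59.84,122.88 38.89,187.85.

Run 6: S246 ⇒ engrave layer `#000000`. The run returns to its start, so emit a `<polygon>` with points (Y-flipped): 76.63,61.34 84.23,49.02 96.55,56.62 88.95,68.94.

Run 7: power S491 maps to stroke `#0000ff` (score). The run returns to its start, so emit a `<polygon>` with points (Y-flipped): 156.20,97.60 153.53,89.38 146.54,84.30 137.90,84.30 130.91,89.38 128.24,97.60 130.91,105.82 137.90,110.90 146.54,110.90 153.53,105.82.

<svg xmlns="http://www.w3.org/2000/svg" width="160.64mm" height="199.81mm" viewBox="0 0 160.64 199.81">
  <polygon points="73.23,118.31 70.54,110.05 63.51,104.94 54.83,104.94 47.80,110.05 45.11,118.31 47.80,126.57 54.83,131.68 63.51,131.68 70.54,126.57" fill="none" stroke="#0000ff"/>
  <polyline points="105.45,98.00 106.54,79.44 97.16,57.32 81.14,37.92 62.31,27.55 44.49,32.50" fill="none" stroke="#0000ff"/>
  <polygon points="47.47,4.22 122.68,4.22 122.68,97.27 47.47,97.27" fill="none" stroke="#0000ff"/>
  <polyline points="17.41,86.09 57.66,47.30 11.96,69.05 64.66,84.20 65.28,84.58 59.90,127.05" fill="none" stroke="#0000ff"/>
  <polygon points="81.09,9.25 105.29,46.55 132.41,75.71 26.03,132.50 59.84,122.88 38.89,187.85" fill="none" stroke="#0000ff"/>
  <polygon points="76.63,61.34 84.23,49.02 96.55,56.62 88.95,68.94" fill="none" stroke="#000000"/>
  <polygon points="156.20,97.60 153.53,89.38 146.54,84.30 137.90,84.30 130.91,89.38 128.24,97.60 130.91,105.82 137.90,110.90 146.54,110.90 153.53,105.82" fill="none" stroke="#0000ff"/>
</svg>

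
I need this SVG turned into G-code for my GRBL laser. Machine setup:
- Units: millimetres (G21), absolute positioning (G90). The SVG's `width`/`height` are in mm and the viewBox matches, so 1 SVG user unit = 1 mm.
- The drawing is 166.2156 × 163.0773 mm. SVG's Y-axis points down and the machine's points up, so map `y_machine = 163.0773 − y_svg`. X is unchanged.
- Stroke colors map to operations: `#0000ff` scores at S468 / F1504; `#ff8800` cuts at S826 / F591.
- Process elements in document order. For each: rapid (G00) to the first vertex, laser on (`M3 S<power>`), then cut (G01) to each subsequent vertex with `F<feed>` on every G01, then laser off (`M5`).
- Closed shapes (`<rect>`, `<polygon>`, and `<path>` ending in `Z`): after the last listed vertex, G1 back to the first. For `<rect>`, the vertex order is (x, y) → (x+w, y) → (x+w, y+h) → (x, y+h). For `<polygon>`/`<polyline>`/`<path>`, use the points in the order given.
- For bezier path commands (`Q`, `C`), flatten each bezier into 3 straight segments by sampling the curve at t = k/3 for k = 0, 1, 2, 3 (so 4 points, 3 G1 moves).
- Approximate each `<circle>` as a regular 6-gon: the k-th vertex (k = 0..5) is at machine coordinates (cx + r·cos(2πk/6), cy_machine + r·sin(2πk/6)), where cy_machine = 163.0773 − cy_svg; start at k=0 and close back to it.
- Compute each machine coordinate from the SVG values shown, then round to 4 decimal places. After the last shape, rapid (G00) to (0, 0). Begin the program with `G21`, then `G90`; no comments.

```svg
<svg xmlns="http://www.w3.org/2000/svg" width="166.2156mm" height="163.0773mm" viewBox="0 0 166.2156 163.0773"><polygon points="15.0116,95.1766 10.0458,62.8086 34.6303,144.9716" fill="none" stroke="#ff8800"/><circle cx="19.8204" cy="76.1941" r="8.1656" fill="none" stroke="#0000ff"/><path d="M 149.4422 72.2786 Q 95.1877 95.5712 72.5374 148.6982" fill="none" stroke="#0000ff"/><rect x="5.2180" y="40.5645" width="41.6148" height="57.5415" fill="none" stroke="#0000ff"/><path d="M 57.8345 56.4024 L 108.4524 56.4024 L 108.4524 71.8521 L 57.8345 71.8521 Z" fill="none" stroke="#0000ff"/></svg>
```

Since the viewBox matches the mm dimensions, user units are millimetres directly. The only transform is the Y-flip y_m = 163.0773 − y_svg.

Shape 1 is a closed polygon drawn with `<polygon>`. Its stroke #ff8800 means cut at S826, F591. After flipping Y the toolpath is (15.0116,67.9007) → (10.0458,100.2687) → (34.6303,18.1057) → (15.0116,67.9007), returning to the start.

Shape 2 is a circle drawn with `<circle>`. Its stroke #0000ff means score at S468, F1504. After flipping Y the toolpath is (27.9860,86.8832) → (23.9032,93.9548) → (15.7376,93.9548) → (11.6548,86.8832) → (15.7376,79.8116) → (23.9032,79.8116) → (27.9860,86.8832), returning to the start.

Shape 3 is a quadratic bezier drawn with `<path>`. Its stroke #0000ff means score at S468, F1504. After flipping Y the toolpath is (149.4422,90.7987) → (116.7841,71.9554) → (91.1492,46.4822) → (72.5374,14.3791).

Shape 4 is a rectangle drawn with `<rect>`. Its stroke #0000ff means score at S468, F1504. After flipping Y the toolpath is (5.2180,122.5128) → (46.8328,122.5128) → (46.8328,64.9713) → (5.2180,64.9713) → (5.2180,122.5128), returning to the start.

Shape 5 is a rectangle drawn with `<path>`. Its stroke #0000ff means score at S468, F1504. After flipping Y the toolpath is (57.8345,106.6749) → (108.4524,106.6749) → (108.4524,91.2252) → (57.8345,91.2252) → (57.8345,106.6749), returning to the start.

G21
G90
G00 X15.0116 Y67.9007
M3 S826
G01 X10.0458 Y100.2687 F591
G01 X34.6303 Y18.1057 F591
G01 X15.0116 Y67.9007 F591
M5
G00 X27.9860 Y86.8832
M3 S468
G01 X23.9032 Y93.9548 F1504
G01 X15.7376 Y93.9548 F1504
G01 X11.6548 Y86.8832 F1504
G01 X15.7376 Y79.8116 F1504
G01 X23.9032 Y79.8116 F1504
G01 X27.9860 Y86.8832 F1504
M5
G00 X149.4422 Y90.7987
M3 S468
G01 X116.7841 Y71.9554 F1504
G01 X91.1492 Y46.4822 F1504
G01 X72.5374 Y14.3791 F1504
M5
G00 X5.2180 Y122.5128
M3 S468
G01 X46.8328 Y122.5128 F1504
G01 X46.8328 Y64.9713 F1504
G01 X5.2180 Y64.9713 F1504
G01 X5.2180 Y122.5128 F1504
M5
G00 X57.8345 Y106.6749
M3 S468
G01 X108.4524 Y106.6749 F1504
G01 X108.4524 Y91.2252 F1504
G01 X57.8345 Y91.2252 F1504
G01 X57.8345 Y106.6749 F1504
M5
G00 X0.0000 Y0.0000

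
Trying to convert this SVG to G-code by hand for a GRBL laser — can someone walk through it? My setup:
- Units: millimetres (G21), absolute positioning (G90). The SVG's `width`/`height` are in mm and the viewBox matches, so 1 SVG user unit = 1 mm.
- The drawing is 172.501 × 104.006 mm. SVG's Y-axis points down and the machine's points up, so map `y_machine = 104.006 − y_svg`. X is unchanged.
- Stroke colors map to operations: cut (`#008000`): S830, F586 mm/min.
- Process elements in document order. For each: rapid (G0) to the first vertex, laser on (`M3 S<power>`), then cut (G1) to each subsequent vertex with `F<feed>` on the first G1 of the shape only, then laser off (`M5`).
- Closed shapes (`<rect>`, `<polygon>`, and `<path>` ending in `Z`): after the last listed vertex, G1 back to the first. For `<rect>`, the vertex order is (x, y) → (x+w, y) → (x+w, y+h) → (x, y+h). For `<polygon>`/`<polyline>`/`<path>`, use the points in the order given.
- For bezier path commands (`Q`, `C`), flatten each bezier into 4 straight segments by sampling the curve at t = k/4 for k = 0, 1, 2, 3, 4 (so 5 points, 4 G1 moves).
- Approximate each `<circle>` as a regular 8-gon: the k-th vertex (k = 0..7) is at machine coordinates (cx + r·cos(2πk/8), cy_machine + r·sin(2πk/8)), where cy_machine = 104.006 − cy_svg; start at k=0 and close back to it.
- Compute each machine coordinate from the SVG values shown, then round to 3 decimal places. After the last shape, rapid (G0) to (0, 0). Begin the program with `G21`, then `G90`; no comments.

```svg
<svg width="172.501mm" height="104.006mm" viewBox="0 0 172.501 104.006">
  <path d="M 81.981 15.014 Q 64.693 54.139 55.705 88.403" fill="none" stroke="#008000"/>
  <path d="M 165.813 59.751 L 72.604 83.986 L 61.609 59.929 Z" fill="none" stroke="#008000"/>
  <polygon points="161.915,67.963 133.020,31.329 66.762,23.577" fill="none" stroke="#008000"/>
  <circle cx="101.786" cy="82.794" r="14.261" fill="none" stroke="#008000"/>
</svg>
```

G21
G90
G0 X81.981 Y88.992
M3 S830
G1 X73.856 Y69.733 F586
G1 X66.768 Y51.082
G1 X60.718 Y33.039
G1 X55.705 Y15.603
M5
G0 X165.813 Y44.255
M3 S830
G1 X72.604 Y20.020 F586
G1 X61.609 Y44.077
G1 X165.813 Y44.255
M5
G0 X161.915 Y36.043
M3 S830
G1 X133.020 Y72.677 F586
G1 X66.762 Y80.429
G1 X161.915 Y36.043
M5
G0 X116.047 Y21.212
M3 S830
G1 X111.870 Y31.296 F586
G1 X101.786 Y35.473
G1 X91.702 Y31.296
G1 X87.525 Y21.212
G1 X91.702 Y11.128
G1 X101.786 Y6.951
G1 X111.870 Y11.128
G1 X116.047 Y21.212
M5
G0 X0.000 Y0.000

viewBox `0 0 172.501 104.006` with mm width/height → 1 unit = 1 mm. Flip: y_m = 104.006 − y_svg.

**Shape 1** — `<path>` quadratic bezier, stroke `#008000` → cut (S830, F586). Control points (SVG): P0=(81.981,15.014), P1=(64.693,54.139), P2=(55.705,88.403); sampled at t=k/4. Machine vertices: (81.981,88.992) → (73.856,69.733) → (66.768,51.082) → (60.718,33.039) → (55.705,15.603). Open path.

**Shape 2** — `<path>` closed polygon, stroke `#008000` → cut (S830, F586). Machine vertices: (165.813,44.255) → (72.604,20.020) → (61.609,44.077) → (165.813,44.255). Closed: final G1 returns to the first vertex.

**Shape 3** — `<polygon>` closed polygon, stroke `#008000` → cut (S830, F586). Machine vertices: (161.915,36.043) → (133.020,72.677) → (66.762,80.429) → (161.915,36.043). Closed: final G1 returns to the first vertex.

**Shape 4** — `<circle>` circle, stroke `#008000` → cut (S830, F586). Machine vertices: (116.047,21.212) → (111.870,31.296) → (101.786,35.473) → (91.702,31.296) → (87.525,21.212) → (91.702,11.128) → (101.786,6.951) → (111.870,11.128) → (116.047,21.212). Closed: final G1 returns to the first vertex.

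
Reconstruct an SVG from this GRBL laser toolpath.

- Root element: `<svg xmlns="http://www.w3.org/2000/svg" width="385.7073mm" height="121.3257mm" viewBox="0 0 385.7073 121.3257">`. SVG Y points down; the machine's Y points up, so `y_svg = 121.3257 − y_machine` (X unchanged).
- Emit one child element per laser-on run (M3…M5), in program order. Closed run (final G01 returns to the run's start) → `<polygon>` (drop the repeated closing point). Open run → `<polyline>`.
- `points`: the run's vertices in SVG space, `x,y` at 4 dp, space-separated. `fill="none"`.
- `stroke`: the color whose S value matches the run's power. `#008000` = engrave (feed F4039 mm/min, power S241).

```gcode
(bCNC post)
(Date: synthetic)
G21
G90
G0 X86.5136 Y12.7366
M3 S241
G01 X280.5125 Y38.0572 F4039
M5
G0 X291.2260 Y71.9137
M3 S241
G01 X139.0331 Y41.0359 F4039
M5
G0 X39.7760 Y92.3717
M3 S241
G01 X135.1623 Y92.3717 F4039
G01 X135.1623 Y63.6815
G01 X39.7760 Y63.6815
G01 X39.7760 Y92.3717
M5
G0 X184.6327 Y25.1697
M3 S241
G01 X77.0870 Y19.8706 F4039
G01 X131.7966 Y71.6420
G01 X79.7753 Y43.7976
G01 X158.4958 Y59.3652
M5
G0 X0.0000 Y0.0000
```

y_svg = 121.3257 − y_m. Every run uses S241, so all elements get stroke `#008000` (engrave).

[1] open run; points: 86.5136,108.5891 280.5125,83.2685

[2] open run; points: 291.2260,49.4120 139.0331,80.2898

[3] closed run; points: 39.7760,28.9540 135.1623,28.9540 135.1623,57.6442 39.7760,57.6442

[4] open run; points: 184.6327,96.1560 77.0870,101.4551 131.7966,49.6837 79.7753,77.5281 158.4958,61.9605

<svg xmlns="http://www.w3.org/2000/svg" width="385.7073mm" height="121.3257mm" viewBox="0 0 385.7073 121.3257">
  <polyline points="86.5136,108.5891 280.5125,83.2685" fill="none" stroke="#008000"/>
  <polyline points="291.2260,49.4120 139.0331,80.2898" fill="none" stroke="#008000"/>
  <polygon points="39.7760,28.9540 135.1623,28.9540 135.1623,57.6442 39.7760,57.6442" fill="none" stroke="#008000"/>
  <polyline points="184.6327,96.1560 77.0870,101.4551 131.7966,49.6837 79.7753,77.5281 158.4958,61.9605" fill="none" stroke="#008000"/>
</svg>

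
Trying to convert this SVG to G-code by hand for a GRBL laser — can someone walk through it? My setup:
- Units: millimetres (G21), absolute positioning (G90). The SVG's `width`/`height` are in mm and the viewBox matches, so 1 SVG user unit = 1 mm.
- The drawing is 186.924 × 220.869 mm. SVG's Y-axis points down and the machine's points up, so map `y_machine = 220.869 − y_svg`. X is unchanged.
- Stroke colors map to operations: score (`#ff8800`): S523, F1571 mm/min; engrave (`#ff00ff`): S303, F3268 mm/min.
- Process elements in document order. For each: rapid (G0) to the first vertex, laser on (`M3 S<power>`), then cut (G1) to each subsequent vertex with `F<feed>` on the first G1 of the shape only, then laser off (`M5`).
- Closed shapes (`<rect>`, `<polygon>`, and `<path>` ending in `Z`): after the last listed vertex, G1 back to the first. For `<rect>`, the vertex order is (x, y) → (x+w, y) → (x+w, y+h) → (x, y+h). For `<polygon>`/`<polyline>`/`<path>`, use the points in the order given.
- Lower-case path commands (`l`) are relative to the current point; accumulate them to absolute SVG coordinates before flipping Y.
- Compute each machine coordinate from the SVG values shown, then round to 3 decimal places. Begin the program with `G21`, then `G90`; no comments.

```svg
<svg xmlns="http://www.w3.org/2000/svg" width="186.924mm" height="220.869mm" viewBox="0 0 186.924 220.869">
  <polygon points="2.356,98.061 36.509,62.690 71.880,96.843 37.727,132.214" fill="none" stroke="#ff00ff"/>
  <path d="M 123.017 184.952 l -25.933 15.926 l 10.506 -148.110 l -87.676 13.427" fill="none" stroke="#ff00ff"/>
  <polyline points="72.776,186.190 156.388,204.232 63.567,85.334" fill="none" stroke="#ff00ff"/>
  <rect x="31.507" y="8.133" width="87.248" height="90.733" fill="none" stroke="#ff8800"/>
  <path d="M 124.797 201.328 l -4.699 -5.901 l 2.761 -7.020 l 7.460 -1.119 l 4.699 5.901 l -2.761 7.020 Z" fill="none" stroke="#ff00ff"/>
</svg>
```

1 u = 1 mm; y_m = 220.869 − y.

[1] `<polygon>` regular polygon, #ff00ff→engrave S303 F3268: (2.356,122.808) → (36.509,158.179) → (71.880,124.026) → (37.727,88.655) → (2.356,122.808) (closed)

[2] `<path>` open polyline, #ff00ff→engrave S303 F3268: (123.017,35.917) → (97.084,19.991) → (107.590,168.101) → (19.914,154.674)

[3] `<polyline>` open polyline, #ff00ff→engrave S303 F3268: (72.776,34.679) → (156.388,16.637) → (63.567,135.535)

[4] `<rect>` rectangle, #ff8800→score S523 F1571: (31.507,212.736) → (118.755,212.736) → (118.755,122.003) → (31.507,122.003) → (31.507,212.736) (closed)

[5] `<path>` regular polygon, #ff00ff→engrave S303 F3268: (124.797,19.541) → (120.098,25.442) → (122.859,32.462) → (130.319,33.581) → (135.018,27.680) → (132.257,20.660) → (124.797,19.541) (closed)

G21
G90
G0 X2.356 Y122.808
M3 S303
G1 X36.509 Y158.179 F3268
G1 X71.880 Y124.026
G1 X37.727 Y88.655
G1 X2.356 Y122.808
M5
G0 X123.017 Y35.917
M3 S303
G1 X97.084 Y19.991 F3268
G1 X107.590 Y168.101
G1 X19.914 Y154.674
M5
G0 X72.776 Y34.679
M3 S303
G1 X156.388 Y16.637 F3268
G1 X63.567 Y135.535
M5
G0 X31.507 Y212.736
M3 S523
G1 X118.755 Y212.736 F1571
G1 X118.755 Y122.003
G1 X31.507 Y122.003
G1 X31.507 Y212.736
M5
G0 X124.797 Y19.541
M3 S303
G1 X120.098 Y25.442 F3268
G1 X122.859 Y32.462
G1 X130.319 Y33.581
G1 X135.018 Y27.680
G1 X132.257 Y20.660
G1 X124.797 Y19.541
M5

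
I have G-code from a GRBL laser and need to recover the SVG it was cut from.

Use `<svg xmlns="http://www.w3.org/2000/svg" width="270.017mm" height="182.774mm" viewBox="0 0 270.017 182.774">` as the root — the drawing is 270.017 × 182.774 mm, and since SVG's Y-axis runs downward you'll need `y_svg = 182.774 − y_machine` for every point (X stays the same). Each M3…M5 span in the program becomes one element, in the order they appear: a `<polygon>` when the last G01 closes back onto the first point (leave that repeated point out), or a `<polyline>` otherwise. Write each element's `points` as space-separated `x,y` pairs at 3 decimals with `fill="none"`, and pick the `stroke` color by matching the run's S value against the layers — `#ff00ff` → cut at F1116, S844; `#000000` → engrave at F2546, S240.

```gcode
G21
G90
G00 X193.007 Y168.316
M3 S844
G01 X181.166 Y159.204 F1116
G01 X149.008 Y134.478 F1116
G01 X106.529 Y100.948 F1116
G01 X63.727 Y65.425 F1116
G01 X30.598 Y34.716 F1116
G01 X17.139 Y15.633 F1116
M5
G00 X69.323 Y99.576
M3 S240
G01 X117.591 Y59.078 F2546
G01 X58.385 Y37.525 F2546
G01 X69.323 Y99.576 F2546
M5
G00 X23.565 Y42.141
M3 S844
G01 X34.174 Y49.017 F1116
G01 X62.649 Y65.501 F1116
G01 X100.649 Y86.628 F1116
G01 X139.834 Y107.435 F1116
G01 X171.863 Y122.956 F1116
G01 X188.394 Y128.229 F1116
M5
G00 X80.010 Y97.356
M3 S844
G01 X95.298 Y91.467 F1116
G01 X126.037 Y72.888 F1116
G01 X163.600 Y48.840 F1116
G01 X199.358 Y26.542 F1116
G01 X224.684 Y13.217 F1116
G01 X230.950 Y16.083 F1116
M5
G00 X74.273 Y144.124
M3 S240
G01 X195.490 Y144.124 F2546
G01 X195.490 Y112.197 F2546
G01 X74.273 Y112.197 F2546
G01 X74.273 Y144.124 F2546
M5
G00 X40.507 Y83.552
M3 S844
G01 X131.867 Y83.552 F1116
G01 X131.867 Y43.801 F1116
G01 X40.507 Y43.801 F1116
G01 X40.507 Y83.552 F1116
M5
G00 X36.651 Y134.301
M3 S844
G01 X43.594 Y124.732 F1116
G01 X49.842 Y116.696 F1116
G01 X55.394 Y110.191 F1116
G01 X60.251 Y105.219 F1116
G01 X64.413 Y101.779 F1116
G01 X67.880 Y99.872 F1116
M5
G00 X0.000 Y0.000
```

y_svg = 182.774 − y_m.

[1] S844→`#ff00ff` (cut); open run; points: 193.007,14.458 181.166,23.570 149.008,48.296 106.529,81.826 63.727,117.349 30.598,148.058 17.139,167.141

[2] S240→`#000000` (engrave); closed run; points: 69.323,83.198 117.591,123.696 58.385,145.249

[3] S844→`#ff00ff` (cut); open run; points: 23.565,140.633 34.174,133.757 62.649,117.273 100.649,96.146 139.834,75.339 171.863,59.818 188.394,54.545

[4] S844→`#ff00ff` (cut); open run; points: 80.010,85.418 95.298,91.307 126.037,109.886 163.600,133.934 199.358,156.232 224.684,169.557 230.950,166.691

[5] S240→`#000000` (engrave); closed run; points: 74.273,38.650 195.490,38.650 195.490,70.577 74.273,70.577

[6] S844→`#ff00ff` (cut); closed run; points: 40.507,99.222 131.867,99.222 131.867,138.973 40.507,138.973

[7] S844→`#ff00ff` (cut); open run; points: 36.651,48.473 43.594,58.042 49.842,66.078 55.394,72.583 60.251,77.555 64.413,80.995 67.880,82.902

<svg xmlns="http://www.w3.org/2000/svg" width="270.017mm" height="182.774mm" viewBox="0 0 270.017 182.774">
  <polyline points="193.007,14.458 181.166,23.570 149.008,48.296 106.529,81.826 63.727,117.349 30.598,148.058 17.139,167.141" fill="none" stroke="#ff00ff"/>
  <polygon points="69.323,83.198 117.591,123.696 58.385,145.249" fill="none" stroke="#000000"/>
  <polyline points="23.565,140.633 34.174,133.757 62.649,117.273 100.649,96.146 139.834,75.339 171.863,59.818 188.394,54.545" fill="none" stroke="#ff00ff"/>
  <polyline points="80.010,85.418 95.298,91.307 126.037,109.886 163.600,133.934 199.358,156.232 224.684,169.557 230.950,166.691" fill="none" stroke="#ff00ff"/>
  <polygon points="74.273,38.650 195.490,38.650 195.490,70.577 74.273,70.577" fill="none" stroke="#000000"/>
  <polygon points="40.507,99.222 131.867,99.222 131.867,138.973 40.507,138.973" fill="none" stroke="#ff00ff"/>
  <polyline points="36.651,48.473 43.594,58.042 49.842,66.078 55.394,72.583 60.251,77.555 64.413,80.995 67.880,82.902" fill="none" stroke="#ff00ff"/>
</svg>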